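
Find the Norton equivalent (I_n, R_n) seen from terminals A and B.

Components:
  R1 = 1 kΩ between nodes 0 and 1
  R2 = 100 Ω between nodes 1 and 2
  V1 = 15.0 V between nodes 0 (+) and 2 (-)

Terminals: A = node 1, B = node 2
Find the Thévenin equivalent first; then I_n = V_th/R_th and R_n = R_th.
Step 1 — V_th is the open-circuit voltage V_A - V_B (nothing connected across the terminals).
Nodal analysis, taking node 2 as the 0 V reference.
Source V1 fixes V_0 = 15 V.
KCL at each unknown node (sum of currents leaving = 0; resistances in Ω):
  Node 1: (V_1 - 15)/1000 + (V_1 - 0)/100 = 0
Collecting terms: 0.011 × V_1 = 0.015  =>  V_1 = 1.364 V
V_th = V_1 - V_2 = 1.364 - 0 = 1.364 V
Step 2 — R_th: zero the source — replace V1 by a short circuit (node 2 merges into node 0) — and find the resistance seen between A (node 1) and B (node 0).
Reduce the network between node 1 (A) and node 0 (B) by series/parallel combination:
  Rp1 = R1 ‖ R2 (parallel, both between nodes 0 and 1) = 1/(1/1000 + 1/100) = 90.91 Ω
R_th = 90.91 Ω
I_n = V_th/R_th = 1.364/90.91 = 0.015 A, and R_n = R_th = 90.91 Ω

Final answer: I_n = 0.015 A, R_n = 90.91 Ω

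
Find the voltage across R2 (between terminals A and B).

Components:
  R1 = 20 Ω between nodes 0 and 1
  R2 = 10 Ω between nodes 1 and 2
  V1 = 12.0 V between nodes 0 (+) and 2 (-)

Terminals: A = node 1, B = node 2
R1 and R2 are in series across V1 (node 0 → node 1 → node 2), and the output A–B is taken across R2, so this is a voltage divider.
Series current: I = V1/(R1 + R2) = 12/(20 + 10) = 12/30 = 0.4 A
V_R2 = I × R2 = V1 × R2/(R1 + R2) = 12 × 10/30 = 4 V

Final answer: 4 V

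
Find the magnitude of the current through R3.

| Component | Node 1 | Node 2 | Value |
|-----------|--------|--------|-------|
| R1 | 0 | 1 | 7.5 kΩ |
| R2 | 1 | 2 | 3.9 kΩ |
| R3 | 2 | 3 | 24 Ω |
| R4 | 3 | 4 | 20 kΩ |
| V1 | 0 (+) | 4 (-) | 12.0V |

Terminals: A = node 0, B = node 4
Nodal analysis, taking node 4 as the 0 V reference.
Source V1 fixes V_0 = 12 V.
KCL at each unknown node (sum of currents leaving = 0; resistances in Ω):
  Node 1: (V_1 - 12)/7500 + (V_1 - V_2)/3900 = 0
  Node 2: (V_2 - V_1)/3900 + (V_2 - V_3)/24 = 0
  Node 3: (V_3 - V_2)/24 + (V_3 - 0)/20000 = 0
Collecting terms (coefficients in siemens):
  0.0003897·V_1 - 0.0002564·V_2 = 0.0016
  0.04192·V_2 - 0.0002564·V_1 - 0.04167·V_3 = 0
  0.04172·V_3 - 0.04167·V_2 = 0
Solving these 3 simultaneous equations (Gaussian elimination) gives:
  V_1 = 9.136 V, V_2 = 7.647 V, V_3 = 7.637 V
I_R3 = (V_2 - V_3)/R3 = (7.647 - 7.637)/24 = 0.0003819 A
|I_R3| = 0.0003819 A

Final answer: |I_R3| = 0.0003819 A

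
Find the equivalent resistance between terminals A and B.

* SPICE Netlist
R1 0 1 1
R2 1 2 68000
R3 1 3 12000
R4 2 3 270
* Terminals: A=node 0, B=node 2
Reduce the network between node 0 (A) and node 2 (B) by series/parallel combination:
  Rs1 = R3 + R4 (series, joined only at node 3) = 12000 + 270 = 12270 Ω
  Rp1 = R2 ‖ Rs1 (parallel, both between nodes 1 and 2) = 1/(1/68000 + 1/12270) = 10390 Ω
  Rs2 = R1 + Rp1 (series, joined only at node 1) = 1 + 10390 = 10400 Ω
R_eq = 10.4 kΩ

Final answer: 10.4 kΩ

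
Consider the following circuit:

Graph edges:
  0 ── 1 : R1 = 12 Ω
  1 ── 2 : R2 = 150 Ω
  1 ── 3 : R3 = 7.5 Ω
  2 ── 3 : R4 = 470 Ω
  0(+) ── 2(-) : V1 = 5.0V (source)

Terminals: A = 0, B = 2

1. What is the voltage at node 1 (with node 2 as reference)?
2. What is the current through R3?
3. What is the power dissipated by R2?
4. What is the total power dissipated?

Nodal analysis, taking node 2 as the 0 V reference.
Source V1 fixes V_0 = 5 V.
KCL at each unknown node (sum of currents leaving = 0; resistances in Ω):
  Node 1: (V_1 - 5)/12 + (V_1 - 0)/150 + (V_1 - V_3)/7.5 = 0
  Node 3: (V_3 - V_1)/7.5 + (V_3 - 0)/470 = 0
Collecting terms (coefficients in siemens):
  0.2233·V_1 - 0.1333·V_3 = 0.4167
  0.1355·V_3 - 0.1333·V_1 = 0
Determinant D = (0.2233)(0.1355) - (-0.1333)(-0.1333) = 0.01248
V_1 = [(0.4167)(0.1355) - (-0.1333)(0)]/D = 4.524 V
V_3 = [(0.2233)(0) - (0.4167)(-0.1333)]/D = 4.453 V
Part 1:
  Read off the nodal solution: V_1 = 4.524 V
Part 2:
  I_R3 = (V_1 - V_3)/R3 = (4.524 - 4.453)/7.5 = 0.009475 A
  Magnitude: I_R3 = 0.009475 A
Part 3:
  I_R2 = (V_1 - V_2)/R2 = (4.524 - 0)/150 = 0.03016 A
  P_R2 = I_R2² × R2 = (0.03016)² × 150 = 0.1365 W
Part 4:
  Power in each resistor, P = (ΔV)²/R:
    P_R1 = (5 - 4.524)²/12 = 0.01885 W
    P_R2 = (4.524 - 0)²/150 = 0.1365 W
    P_R3 = (4.524 - 4.453)²/7.5 = 0.0006733 W
    P_R4 = (0 - 4.453)²/470 = 0.0422 W
  P_total = P_R1 + P_R2 + P_R3 + P_R4 = 0.1982 W

Final answers:
1. V_1 = 4.524 V
2. I_R3 = 0.009475 A
3. P_R2 = 0.1365 W
4. P_total = 0.1982 W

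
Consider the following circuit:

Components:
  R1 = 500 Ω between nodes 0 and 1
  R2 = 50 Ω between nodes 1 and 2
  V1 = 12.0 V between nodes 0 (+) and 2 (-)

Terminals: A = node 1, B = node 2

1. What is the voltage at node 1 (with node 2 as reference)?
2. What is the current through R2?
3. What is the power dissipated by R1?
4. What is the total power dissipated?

Nodal analysis, taking node 2 as the 0 V reference.
Source V1 fixes V_0 = 12 V.
KCL at each unknown node (sum of currents leaving = 0; resistances in Ω):
  Node 1: (V_1 - 12)/500 + (V_1 - 0)/50 = 0
Collecting terms: 0.022 × V_1 = 0.024  =>  V_1 = 1.091 V
Part 1:
  Read off the nodal solution: V_1 = 1.091 V
Part 2:
  I_R2 = (V_1 - V_2)/R2 = (1.091 - 0)/50 = 0.02182 A
  Magnitude: I_R2 = 0.02182 A
Part 3:
  I_R1 = (V_0 - V_1)/R1 = (12 - 1.091)/500 = 0.02182 A
  P_R1 = I_R1² × R1 = (0.02182)² × 500 = 0.238 W
Part 4:
  Power in each resistor, P = (ΔV)²/R:
    P_R1 = (12 - 1.091)²/500 = 0.238 W
    P_R2 = (1.091 - 0)²/50 = 0.0238 W
  P_total = P_R1 + P_R2 = 0.2618 W

Final answers:
1. V_1 = 1.091 V
2. I_R2 = 0.02182 A
3. P_R1 = 0.238 W
4. P_total = 0.2618 W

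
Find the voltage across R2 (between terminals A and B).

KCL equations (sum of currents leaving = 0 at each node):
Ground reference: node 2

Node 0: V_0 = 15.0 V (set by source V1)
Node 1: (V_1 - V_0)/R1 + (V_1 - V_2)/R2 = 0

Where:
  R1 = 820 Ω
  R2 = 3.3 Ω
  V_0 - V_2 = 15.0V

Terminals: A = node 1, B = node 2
R1 and R2 are in series across V1 (node 0 → node 1 → node 2), and the output A–B is taken across R2, so this is a voltage divider.
Series current: I = V1/(R1 + R2) = 15/(820 + 3.3) = 15/823.3 = 0.01822 A
V_R2 = I × R2 = V1 × R2/(R1 + R2) = 15 × 3.3/823.3 = 0.06012 V

Final answer: 0.06012 V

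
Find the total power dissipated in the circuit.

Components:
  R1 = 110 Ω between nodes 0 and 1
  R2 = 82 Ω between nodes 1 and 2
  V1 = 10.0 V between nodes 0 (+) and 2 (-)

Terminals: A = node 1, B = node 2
Nodal analysis, taking node 2 as the 0 V reference.
Source V1 fixes V_0 = 10 V.
KCL at each unknown node (sum of currents leaving = 0; resistances in Ω):
  Node 1: (V_1 - 10)/110 + (V_1 - 0)/82 = 0
Collecting terms: 0.02129 × V_1 = 0.09091  =>  V_1 = 4.271 V
Power in each resistor, P = (ΔV)²/R:
  P_R1 = (10 - 4.271)²/110 = 0.2984 W
  P_R2 = (4.271 - 0)²/82 = 0.2224 W
P_total = P_R1 + P_R2 = 0.5208 W

Final answer: 0.5208 W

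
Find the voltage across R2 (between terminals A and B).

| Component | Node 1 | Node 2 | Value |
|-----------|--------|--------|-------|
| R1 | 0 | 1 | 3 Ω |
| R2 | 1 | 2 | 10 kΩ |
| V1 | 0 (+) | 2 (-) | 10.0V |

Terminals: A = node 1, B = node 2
R1 and R2 are in series across V1 (node 0 → node 1 → node 2), and the output A–B is taken across R2, so this is a voltage divider.
Series current: I = V1/(R1 + R2) = 10/(3 + 10000) = 10/10000 = 0.0009997 A
V_R2 = I × R2 = V1 × R2/(R1 + R2) = 10 × 10000/10000 = 9.997 V

Final answer: 9.997 V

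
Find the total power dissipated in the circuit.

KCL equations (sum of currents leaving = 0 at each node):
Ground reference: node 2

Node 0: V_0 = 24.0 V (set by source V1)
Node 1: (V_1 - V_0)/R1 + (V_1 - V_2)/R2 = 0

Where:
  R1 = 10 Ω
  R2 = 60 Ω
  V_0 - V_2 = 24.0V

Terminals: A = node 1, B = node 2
Nodal analysis, taking node 2 as the 0 V reference.
Source V1 fixes V_0 = 24 V.
KCL at each unknown node (sum of currents leaving = 0; resistances in Ω):
  Node 1: (V_1 - 24)/10 + (V_1 - 0)/60 = 0
Collecting terms: 0.1167 × V_1 = 2.4  =>  V_1 = 20.57 V
Power in each resistor, P = (ΔV)²/R:
  P_R1 = (24 - 20.57)²/10 = 1.176 W
  P_R2 = (20.57 - 0)²/60 = 7.053 W
P_total = P_R1 + P_R2 = 8.229 W

Final answer: 8.229 W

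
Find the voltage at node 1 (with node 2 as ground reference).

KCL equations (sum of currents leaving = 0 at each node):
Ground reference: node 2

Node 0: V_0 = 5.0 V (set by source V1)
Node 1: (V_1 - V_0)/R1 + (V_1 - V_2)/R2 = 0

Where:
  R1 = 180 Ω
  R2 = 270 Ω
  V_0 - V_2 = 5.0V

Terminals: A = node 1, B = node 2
Nodal analysis, taking node 2 as the 0 V reference.
Source V1 fixes V_0 = 5 V.
KCL at each unknown node (sum of currents leaving = 0; resistances in Ω):
  Node 1: (V_1 - 5)/180 + (V_1 - 0)/270 = 0
Collecting terms: 0.009259 × V_1 = 0.02778  =>  V_1 = 3 V
The requested potential is V_1 = 3 V.

Final answer: V_1 = 3 V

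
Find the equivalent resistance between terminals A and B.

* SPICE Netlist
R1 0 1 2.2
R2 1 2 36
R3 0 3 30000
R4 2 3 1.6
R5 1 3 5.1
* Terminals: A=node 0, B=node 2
The network is not a plain series/parallel combination. Inject a 1 A test current into terminal A (node 0) and return it from terminal B (node 2); then R_eq = V_A / (1 A).
Nodal analysis, taking node 2 as the 0 V reference.
Current source I_test pushes 1 A into node 0 and draws it out of node 2.
KCL at each unknown node (sum of currents leaving = 0; resistances in Ω):
  Node 0: (V_0 - V_1)/2.2 + (V_0 - V_3)/30000 - 1 = 0
  Node 1: (V_1 - V_0)/2.2 + (V_1 - 0)/36 + (V_1 - V_3)/5.1 = 0
  Node 3: (V_3 - V_0)/30000 + (V_3 - V_1)/5.1 + (V_3 - 0)/1.6 = 0
Collecting terms (coefficients in siemens):
  0.4546·V_0 - 0.4545·V_1 - 0.00003333·V_3 = 1
  0.6784·V_1 - 0.4545·V_0 - 0.1961·V_3 = 0
  0.8211·V_3 - 0.00003333·V_0 - 0.1961·V_1 = 0
Solving these 3 simultaneous equations (Gaussian elimination) gives:
  V_0 = 7.847 V, V_1 = 5.648 V, V_3 = 1.349 V
R_eq = V_0 / 1 A = 7.847 Ω

Final answer: 7.847 Ω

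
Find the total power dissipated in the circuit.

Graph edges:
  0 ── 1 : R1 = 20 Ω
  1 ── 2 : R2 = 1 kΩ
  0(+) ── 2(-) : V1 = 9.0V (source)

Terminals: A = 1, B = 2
Nodal analysis, taking node 2 as the 0 V reference.
Source V1 fixes V_0 = 9 V.
KCL at each unknown node (sum of currents leaving = 0; resistances in Ω):
  Node 1: (V_1 - 9)/20 + (V_1 - 0)/1000 = 0
Collecting terms: 0.051 × V_1 = 0.45  =>  V_1 = 8.824 V
Power in each resistor, P = (ΔV)²/R:
  P_R1 = (9 - 8.824)²/20 = 0.001557 W
  P_R2 = (8.824 - 0)²/1000 = 0.07785 W
P_total = P_R1 + P_R2 = 0.07941 W

Final answer: 0.07941 W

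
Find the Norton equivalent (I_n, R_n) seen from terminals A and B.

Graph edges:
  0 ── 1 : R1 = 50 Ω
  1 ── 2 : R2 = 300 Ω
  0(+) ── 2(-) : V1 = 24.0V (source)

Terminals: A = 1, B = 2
Find the Thévenin equivalent first; then I_n = V_th/R_th and R_n = R_th.
Step 1 — V_th is the open-circuit voltage V_A - V_B (nothing connected across the terminals).
Nodal analysis, taking node 2 as the 0 V reference.
Source V1 fixes V_0 = 24 V.
KCL at each unknown node (sum of currents leaving = 0; resistances in Ω):
  Node 1: (V_1 - 24)/50 + (V_1 - 0)/300 = 0
Collecting terms: 0.02333 × V_1 = 0.48  =>  V_1 = 20.57 V
V_th = V_1 - V_2 = 20.57 - 0 = 20.57 V
Step 2 — R_th: zero the source — replace V1 by a short circuit (node 2 merges into node 0) — and find the resistance seen between A (node 1) and B (node 0).
Reduce the network between node 1 (A) and node 0 (B) by series/parallel combination:
  Rp1 = R1 ‖ R2 (parallel, both between nodes 0 and 1) = 1/(1/50 + 1/300) = 42.86 Ω
R_th = 42.86 Ω
I_n = V_th/R_th = 20.57/42.86 = 0.48 A, and R_n = R_th = 42.86 Ω

Final answer: I_n = 0.48 A, R_n = 42.86 Ω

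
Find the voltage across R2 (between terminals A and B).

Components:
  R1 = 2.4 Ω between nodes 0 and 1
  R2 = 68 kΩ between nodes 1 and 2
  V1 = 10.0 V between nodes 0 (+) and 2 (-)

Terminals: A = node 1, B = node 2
R1 and R2 are in series across V1 (node 0 → node 1 → node 2), and the output A–B is taken across R2, so this is a voltage divider.
Series current: I = V1/(R1 + R2) = 10/(2.4 + 68000) = 10/68000 = 0.0001471 A
V_R2 = I × R2 = V1 × R2/(R1 + R2) = 10 × 68000/68000 = 10 V

Final answer: 10 V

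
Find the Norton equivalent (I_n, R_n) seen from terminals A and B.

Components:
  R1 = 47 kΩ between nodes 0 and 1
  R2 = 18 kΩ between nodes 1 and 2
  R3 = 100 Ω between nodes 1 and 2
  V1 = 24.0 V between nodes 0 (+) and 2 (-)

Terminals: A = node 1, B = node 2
Find the Thévenin equivalent first; then I_n = V_th/R_th and R_n = R_th.
Step 1 — V_th is the open-circuit voltage V_A - V_B (nothing connected across the terminals).
Nodal analysis, taking node 2 as the 0 V reference.
Source V1 fixes V_0 = 24 V.
KCL at each unknown node (sum of currents leaving = 0; resistances in Ω):
  Node 1: (V_1 - 24)/47000 + (V_1 - 0)/18000 + (V_1 - 0)/100 = 0
Collecting terms: 0.01008 × V_1 = 0.0005106  =>  V_1 = 0.05067 V
V_th = V_1 - V_2 = 0.05067 - 0 = 0.05067 V
Step 2 — R_th: zero the source — replace V1 by a short circuit (node 2 merges into node 0) — and find the resistance seen between A (node 1) and B (node 0).
Reduce the network between node 1 (A) and node 0 (B) by series/parallel combination:
  Rp1 = R1 ‖ R2 ‖ R3 (parallel, all between nodes 0 and 1) = 1/(1/47000 + 1/18000 + 1/100) = 99.24 Ω
R_th = 99.24 Ω
I_n = V_th/R_th = 0.05067/99.24 = 0.0005106 A, and R_n = R_th = 99.24 Ω

Final answer: I_n = 0.0005106 A, R_n = 99.24 Ω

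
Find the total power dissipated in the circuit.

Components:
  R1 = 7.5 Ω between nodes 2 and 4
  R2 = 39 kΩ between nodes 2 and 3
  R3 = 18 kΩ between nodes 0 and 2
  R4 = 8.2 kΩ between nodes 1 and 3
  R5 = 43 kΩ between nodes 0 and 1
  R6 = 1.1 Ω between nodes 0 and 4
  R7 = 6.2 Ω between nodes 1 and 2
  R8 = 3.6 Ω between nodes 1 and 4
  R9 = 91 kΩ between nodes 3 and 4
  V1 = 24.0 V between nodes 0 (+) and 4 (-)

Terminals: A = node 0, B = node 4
Nodal analysis, taking node 4 as the 0 V reference.
Source V1 fixes V_0 = 24 V.
KCL at each unknown node (sum of currents leaving = 0; resistances in Ω):
  Node 1: (V_1 - V_3)/8200 + (V_1 - 24)/43000 + (V_1 - V_2)/6.2 + (V_1 - 0)/3.6 = 0
  Node 2: (V_2 - 0)/7.5 + (V_2 - V_3)/39000 + (V_2 - 24)/18000 + (V_2 - V_1)/6.2 = 0
  Node 3: (V_3 - V_2)/39000 + (V_3 - V_1)/8200 + (V_3 - 0)/91000 = 0
Collecting terms (coefficients in siemens):
  0.4392·V_1 - 0.1613·V_2 - 0.000122·V_3 = 0.0005581
  0.2947·V_2 - 0.1613·V_1 - 0.00002564·V_3 = 0.001333
  0.0001586·V_3 - 0.000122·V_1 - 0.00002564·V_2 = 0
Solving these 3 simultaneous equations (Gaussian elimination) gives:
  V_1 = 0.003671 V, V_2 = 0.006534 V, V_3 = 0.00388 V
Power in each resistor, P = (ΔV)²/R:
  P_R1 = (0.006534 - 0)²/7.5 = 0.000005692 W
  P_R2 = (0.006534 - 0.00388)²/39000 = 0.0000000001806 W
  P_R3 = (24 - 0.006534)²/18000 = 0.03198 W
  P_R4 = (0.003671 - 0.00388)²/8200 = 0.000000000005299 W
  P_R5 = (24 - 0.003671)²/43000 = 0.01339 W
  P_R6 = (24 - 0)²/1.1 = 523.6 W
  P_R7 = (0.003671 - 0.006534)²/6.2 = 0.000001322 W
  P_R8 = (0.003671 - 0)²/3.6 = 0.000003744 W
  P_R9 = (0.00388 - 0)²/91000 = 0.0000000001654 W
P_total = P_R1 + P_R2 + P_R3 + P_R4 + P_R5 + P_R6 + P_R7 + P_R8 + P_R9 = 523.7 W

Final answer: 523.7 W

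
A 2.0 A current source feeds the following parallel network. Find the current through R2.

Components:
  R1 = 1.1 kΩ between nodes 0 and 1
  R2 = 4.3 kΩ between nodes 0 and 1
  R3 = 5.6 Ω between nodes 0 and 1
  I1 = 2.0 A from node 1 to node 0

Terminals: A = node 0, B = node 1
All resistors sit directly between nodes 0 and 1, so they are in parallel and share one voltage V; the full source current 2 A splits among them.
1/R_par = 1/1100 + 1/4300 + 1/5.6 = 0.1797 S  =>  R_par = 5.564 Ω
V = I × R_par = 2 × 5.564 = 11.13 V
I_R2 = V/R2 = 11.13/4300 = 0.002588 A

Final answer: 0.002588 A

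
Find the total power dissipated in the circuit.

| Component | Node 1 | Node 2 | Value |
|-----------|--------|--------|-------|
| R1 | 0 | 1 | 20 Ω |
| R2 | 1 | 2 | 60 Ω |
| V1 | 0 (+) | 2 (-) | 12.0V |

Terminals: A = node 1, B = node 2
Nodal analysis, taking node 2 as the 0 V reference.
Source V1 fixes V_0 = 12 V.
KCL at each unknown node (sum of currents leaving = 0; resistances in Ω):
  Node 1: (V_1 - 12)/20 + (V_1 - 0)/60 = 0
Collecting terms: 0.06667 × V_1 = 0.6  =>  V_1 = 9 V
Power in each resistor, P = (ΔV)²/R:
  P_R1 = (12 - 9)²/20 = 0.45 W
  P_R2 = (9 - 0)²/60 = 1.35 W
P_total = P_R1 + P_R2 = 1.8 W

Final answer: 1.8 W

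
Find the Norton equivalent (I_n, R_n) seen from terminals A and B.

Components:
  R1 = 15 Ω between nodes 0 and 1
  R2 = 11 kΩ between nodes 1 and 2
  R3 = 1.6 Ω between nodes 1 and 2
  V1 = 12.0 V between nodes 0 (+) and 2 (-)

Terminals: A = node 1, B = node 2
Find the Thévenin equivalent first; then I_n = V_th/R_th and R_n = R_th.
Step 1 — V_th is the open-circuit voltage V_A - V_B (nothing connected across the terminals).
Nodal analysis, taking node 2 as the 0 V reference.
Source V1 fixes V_0 = 12 V.
KCL at each unknown node (sum of currents leaving = 0; resistances in Ω):
  Node 1: (V_1 - 12)/15 + (V_1 - 0)/11000 + (V_1 - 0)/1.6 = 0
Collecting terms: 0.6918 × V_1 = 0.8  =>  V_1 = 1.156 V
V_th = V_1 - V_2 = 1.156 - 0 = 1.156 V
Step 2 — R_th: zero the source — replace V1 by a short circuit (node 2 merges into node 0) — and find the resistance seen between A (node 1) and B (node 0).
Reduce the network between node 1 (A) and node 0 (B) by series/parallel combination:
  Rp1 = R1 ‖ R2 ‖ R3 (parallel, all between nodes 0 and 1) = 1/(1/15 + 1/11000 + 1/1.6) = 1.446 Ω
R_th = 1.446 Ω
I_n = V_th/R_th = 1.156/1.446 = 0.8 A, and R_n = R_th = 1.446 Ω

Final answer: I_n = 0.8 A, R_n = 1.446 Ω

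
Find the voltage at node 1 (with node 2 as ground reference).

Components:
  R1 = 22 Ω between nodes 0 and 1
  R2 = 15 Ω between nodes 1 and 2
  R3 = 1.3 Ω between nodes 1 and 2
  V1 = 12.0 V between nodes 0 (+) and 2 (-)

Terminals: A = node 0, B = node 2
Nodal analysis, taking node 2 as the 0 V reference.
Source V1 fixes V_0 = 12 V.
KCL at each unknown node (sum of currents leaving = 0; resistances in Ω):
  Node 1: (V_1 - 12)/22 + (V_1 - 0)/15 + (V_1 - 0)/1.3 = 0
Collecting terms: 0.8814 × V_1 = 0.5455  =>  V_1 = 0.6189 V
The requested potential is V_1 = 0.6189 V.

Final answer: V_1 = 0.6189 V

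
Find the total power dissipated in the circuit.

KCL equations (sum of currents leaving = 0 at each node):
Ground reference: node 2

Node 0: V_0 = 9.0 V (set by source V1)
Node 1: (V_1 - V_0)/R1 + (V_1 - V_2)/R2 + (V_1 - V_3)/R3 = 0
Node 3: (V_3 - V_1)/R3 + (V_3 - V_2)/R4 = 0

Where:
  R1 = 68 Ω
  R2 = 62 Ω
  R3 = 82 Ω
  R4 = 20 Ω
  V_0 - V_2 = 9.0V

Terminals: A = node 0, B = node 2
Nodal analysis, taking node 2 as the 0 V reference.
Source V1 fixes V_0 = 9 V.
KCL at each unknown node (sum of currents leaving = 0; resistances in Ω):
  Node 1: (V_1 - 9)/68 + (V_1 - 0)/62 + (V_1 - V_3)/82 = 0
  Node 3: (V_3 - V_1)/82 + (V_3 - 0)/20 = 0
Collecting terms (coefficients in siemens):
  0.04303·V_1 - 0.0122·V_3 = 0.1324
  0.0622·V_3 - 0.0122·V_1 = 0
Determinant D = (0.04303)(0.0622) - (-0.0122)(-0.0122) = 0.002528
V_1 = [(0.1324)(0.0622) - (-0.0122)(0)]/D = 3.257 V
V_3 = [(0.04303)(0) - (0.1324)(-0.0122)]/D = 0.6386 V
Power in each resistor, P = (ΔV)²/R:
  P_R1 = (9 - 3.257)²/68 = 0.4851 W
  P_R2 = (3.257 - 0)²/62 = 0.1711 W
  P_R3 = (3.257 - 0.6386)²/82 = 0.0836 W
  P_R4 = (0 - 0.6386)²/20 = 0.02039 W
P_total = P_R1 + P_R2 + P_R3 + P_R4 = 0.7601 W

Final answer: 0.7601 W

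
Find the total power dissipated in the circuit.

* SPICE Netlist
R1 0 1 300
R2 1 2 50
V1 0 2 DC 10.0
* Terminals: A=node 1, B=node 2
Nodal analysis, taking node 2 as the 0 V reference.
Source V1 fixes V_0 = 10 V.
KCL at each unknown node (sum of currents leaving = 0; resistances in Ω):
  Node 1: (V_1 - 10)/300 + (V_1 - 0)/50 = 0
Collecting terms: 0.02333 × V_1 = 0.03333  =>  V_1 = 1.429 V
Power in each resistor, P = (ΔV)²/R:
  P_R1 = (10 - 1.429)²/300 = 0.2449 W
  P_R2 = (1.429 - 0)²/50 = 0.04082 W
P_total = P_R1 + P_R2 = 0.2857 W

Final answer: 0.2857 W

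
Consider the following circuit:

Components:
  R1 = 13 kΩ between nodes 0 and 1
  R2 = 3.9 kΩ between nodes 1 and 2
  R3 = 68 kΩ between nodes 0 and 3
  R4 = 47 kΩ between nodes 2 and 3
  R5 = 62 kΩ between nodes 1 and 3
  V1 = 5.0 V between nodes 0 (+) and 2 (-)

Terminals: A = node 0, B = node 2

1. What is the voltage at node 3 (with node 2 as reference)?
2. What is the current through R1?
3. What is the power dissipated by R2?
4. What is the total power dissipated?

Nodal analysis, taking node 2 as the 0 V reference.
Source V1 fixes V_0 = 5 V.
KCL at each unknown node (sum of currents leaving = 0; resistances in Ω):
  Node 1: (V_1 - 5)/13000 + (V_1 - 0)/3900 + (V_1 - V_3)/62000 = 0
  Node 3: (V_3 - 5)/68000 + (V_3 - 0)/47000 + (V_3 - V_1)/62000 = 0
Collecting terms (coefficients in siemens):
  0.0003495·V_1 - 0.00001613·V_3 = 0.0003846
  0.00005211·V_3 - 0.00001613·V_1 = 0.00007353
Determinant D = (0.0003495)(0.00005211) - (-0.00001613)(-0.00001613) = 0.00000001795
V_1 = [(0.0003846)(0.00005211) - (-0.00001613)(0.00007353)]/D = 1.183 V
V_3 = [(0.0003495)(0.00007353) - (0.0003846)(-0.00001613)]/D = 1.777 V
Part 1:
  Read off the nodal solution: V_3 = 1.777 V
Part 2:
  I_R1 = (V_0 - V_1)/R1 = (5 - 1.183)/13000 = 0.0002936 A
  Magnitude: I_R1 = 0.0002936 A
Part 3:
  I_R2 = (V_1 - V_2)/R2 = (1.183 - 0)/3900 = 0.0003032 A
  P_R2 = I_R2² × R2 = (0.0003032)² × 3900 = 0.0003586 W
Part 4:
  Power in each resistor, P = (ΔV)²/R:
    P_R1 = (5 - 1.183)²/13000 = 0.001121 W
    P_R2 = (1.183 - 0)²/3900 = 0.0003586 W
    P_R3 = (5 - 1.777)²/68000 = 0.0001528 W
    P_R4 = (0 - 1.777)²/47000 = 0.00006719 W
    P_R5 = (1.183 - 1.777)²/62000 = 0.000005699 W
  P_total = P_R1 + P_R2 + P_R3 + P_R4 + P_R5 = 0.001705 W

Final answers:
1. V_3 = 1.777 V
2. I_R1 = 0.0002936 A
3. P_R2 = 0.0003586 W
4. P_total = 0.001705 W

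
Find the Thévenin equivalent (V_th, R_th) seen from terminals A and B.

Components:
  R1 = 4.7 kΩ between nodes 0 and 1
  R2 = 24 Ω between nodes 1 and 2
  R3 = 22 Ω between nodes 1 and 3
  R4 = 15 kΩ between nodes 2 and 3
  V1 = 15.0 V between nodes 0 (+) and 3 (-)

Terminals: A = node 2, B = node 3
Step 1 — V_th is the open-circuit voltage V_A - V_B (nothing connected across the terminals).
Nodal analysis, taking node 3 as the 0 V reference.
Source V1 fixes V_0 = 15 V.
KCL at each unknown node (sum of currents leaving = 0; resistances in Ω):
  Node 1: (V_1 - 15)/4700 + (V_1 - V_2)/24 + (V_1 - 0)/22 = 0
  Node 2: (V_2 - V_1)/24 + (V_2 - 0)/15000 = 0
Collecting terms (coefficients in siemens):
  0.08733·V_1 - 0.04167·V_2 = 0.003191
  0.04173·V_2 - 0.04167·V_1 = 0
Determinant D = (0.08733)(0.04173) - (-0.04167)(-0.04167) = 0.001909
V_1 = [(0.003191)(0.04173) - (-0.04167)(0)]/D = 0.06978 V
V_2 = [(0.08733)(0) - (0.003191)(-0.04167)]/D = 0.06967 V
V_th = V_2 - V_3 = 0.06967 - 0 = 0.06967 V
Step 2 — R_th: zero the source — replace V1 by a short circuit (node 3 merges into node 0) — and find the resistance seen between A (node 2) and B (node 0).
Reduce the network between node 2 (A) and node 0 (B) by series/parallel combination:
  Rp1 = R1 ‖ R3 (parallel, both between nodes 0 and 1) = 1/(1/4700 + 1/22) = 21.9 Ω
  Rs1 = R2 + Rp1 (series, joined only at node 1) = 24 + 21.9 = 45.9 Ω
  Rp2 = R4 ‖ Rs1 (parallel, both between nodes 0 and 2) = 1/(1/15000 + 1/45.9) = 45.76 Ω
R_th = 45.76 Ω

Final answer: V_th = 0.06967 V, R_th = 45.76 Ω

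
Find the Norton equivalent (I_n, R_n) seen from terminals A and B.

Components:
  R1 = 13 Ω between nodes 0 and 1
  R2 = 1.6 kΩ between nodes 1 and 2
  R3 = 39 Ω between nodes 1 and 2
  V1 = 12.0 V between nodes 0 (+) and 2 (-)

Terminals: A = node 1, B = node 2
Find the Thévenin equivalent first; then I_n = V_th/R_th and R_n = R_th.
Step 1 — V_th is the open-circuit voltage V_A - V_B (nothing connected across the terminals).
Nodal analysis, taking node 2 as the 0 V reference.
Source V1 fixes V_0 = 12 V.
KCL at each unknown node (sum of currents leaving = 0; resistances in Ω):
  Node 1: (V_1 - 12)/13 + (V_1 - 0)/1600 + (V_1 - 0)/39 = 0
Collecting terms: 0.1032 × V_1 = 0.9231  =>  V_1 = 8.945 V
V_th = V_1 - V_2 = 8.945 - 0 = 8.945 V
Step 2 — R_th: zero the source — replace V1 by a short circuit (node 2 merges into node 0) — and find the resistance seen between A (node 1) and B (node 0).
Reduce the network between node 1 (A) and node 0 (B) by series/parallel combination:
  Rp1 = R1 ‖ R2 ‖ R3 (parallel, all between nodes 0 and 1) = 1/(1/13 + 1/1600 + 1/39) = 9.691 Ω
R_th = 9.691 Ω
I_n = V_th/R_th = 8.945/9.691 = 0.9231 A, and R_n = R_th = 9.691 Ω

Final answer: I_n = 0.9231 A, R_n = 9.691 Ω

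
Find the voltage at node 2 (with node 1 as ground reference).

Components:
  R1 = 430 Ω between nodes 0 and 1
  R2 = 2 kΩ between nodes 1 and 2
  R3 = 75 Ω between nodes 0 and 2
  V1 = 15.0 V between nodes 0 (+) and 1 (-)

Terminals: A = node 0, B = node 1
Nodal analysis, taking node 1 as the 0 V reference.
Source V1 fixes V_0 = 15 V.
KCL at each unknown node (sum of currents leaving = 0; resistances in Ω):
  Node 2: (V_2 - 0)/2000 + (V_2 - 15)/75 = 0
Collecting terms: 0.01383 × V_2 = 0.2  =>  V_2 = 14.46 V
The requested potential is V_2 = 14.46 V.

Final answer: V_2 = 14.46 V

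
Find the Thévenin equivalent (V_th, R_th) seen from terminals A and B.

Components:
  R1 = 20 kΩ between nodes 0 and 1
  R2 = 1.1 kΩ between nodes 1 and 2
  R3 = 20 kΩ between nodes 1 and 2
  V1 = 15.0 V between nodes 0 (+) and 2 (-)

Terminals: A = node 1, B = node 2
Step 1 — V_th is the open-circuit voltage V_A - V_B (nothing connected across the terminals).
Nodal analysis, taking node 2 as the 0 V reference.
Source V1 fixes V_0 = 15 V.
KCL at each unknown node (sum of currents leaving = 0; resistances in Ω):
  Node 1: (V_1 - 15)/20000 + (V_1 - 0)/1100 + (V_1 - 0)/20000 = 0
Collecting terms: 0.001009 × V_1 = 0.00075  =>  V_1 = 0.7432 V
V_th = V_1 - V_2 = 0.7432 - 0 = 0.7432 V
Step 2 — R_th: zero the source — replace V1 by a short circuit (node 2 merges into node 0) — and find the resistance seen between A (node 1) and B (node 0).
Reduce the network between node 1 (A) and node 0 (B) by series/parallel combination:
  Rp1 = R1 ‖ R2 ‖ R3 (parallel, all between nodes 0 and 1) = 1/(1/20000 + 1/1100 + 1/20000) = 991 Ω
R_th = 991 Ω

Final answer: V_th = 0.7432 V, R_th = 991 Ω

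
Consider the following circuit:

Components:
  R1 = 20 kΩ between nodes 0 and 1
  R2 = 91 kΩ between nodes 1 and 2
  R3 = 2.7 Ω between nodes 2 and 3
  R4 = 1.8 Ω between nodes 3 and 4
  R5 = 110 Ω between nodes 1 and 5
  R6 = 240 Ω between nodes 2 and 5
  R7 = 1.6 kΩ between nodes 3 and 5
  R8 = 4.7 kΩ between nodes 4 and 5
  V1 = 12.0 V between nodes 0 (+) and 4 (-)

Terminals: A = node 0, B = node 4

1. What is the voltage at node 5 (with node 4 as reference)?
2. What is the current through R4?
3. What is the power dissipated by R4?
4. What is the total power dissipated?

Nodal analysis, taking node 4 as the 0 V reference.
Source V1 fixes V_0 = 12 V.
KCL at each unknown node (sum of currents leaving = 0; resistances in Ω):
  Node 1: (V_1 - 12)/20000 + (V_1 - V_2)/91000 + (V_1 - V_5)/110 = 0
  Node 2: (V_2 - V_1)/91000 + (V_2 - V_3)/2.7 + (V_2 - V_5)/240 = 0
  Node 3: (V_3 - V_2)/2.7 + (V_3 - 0)/1.8 + (V_3 - V_5)/1600 = 0
  Node 5: (V_5 - V_1)/110 + (V_5 - V_2)/240 + (V_5 - V_3)/1600 + (V_5 - 0)/4700 = 0
Collecting terms (coefficients in siemens):
  0.009152·V_1 - 0.00001099·V_2 - 0.009091·V_5 = 0.0006
  0.3745·V_2 - 0.00001099·V_1 - 0.3704·V_3 - 0.004167·V_5 = 0
  0.9266·V_3 - 0.3704·V_2 - 0.000625·V_5 = 0
  0.0141·V_5 - 0.009091·V_1 - 0.004167·V_2 - 0.000625·V_3 = 0
Solving these 4 simultaneous equations (Gaussian elimination) gives:
  V_1 = 0.1845 V, V_2 = 0.002344 V, V_3 = 0.001018 V, V_5 = 0.1197 V
Part 1:
  Read off the nodal solution: V_5 = 0.1197 V
Part 2:
  I_R4 = (V_3 - V_4)/R4 = (0.001018 - 0)/1.8 = 0.0005653 A
  Magnitude: I_R4 = 0.0005653 A
Part 3:
  I_R4 = (V_3 - V_4)/R4 = (0.001018 - 0)/1.8 = 0.0005653 A
  P_R4 = I_R4² × R4 = (0.0005653)² × 1.8 = 0.0000005752 W
Part 4:
  Power in each resistor, P = (ΔV)²/R:
    P_R1 = (12 - 0.1845)²/20000 = 0.00698 W
    P_R2 = (0.1845 - 0.002344)²/91000 = 0.0000003646 W
    P_R3 = (0.002344 - 0.001018)²/2.7 = 0.0000006512 W
    P_R4 = (0.001018 - 0)²/1.8 = 0.0000005752 W
    P_R5 = (0.1845 - 0.1197)²/110 = 0.00003813 W
    P_R6 = (0.002344 - 0.1197)²/240 = 0.00005741 W
    P_R7 = (0.001018 - 0.1197)²/1600 = 0.000008808 W
    P_R8 = (0 - 0.1197)²/4700 = 0.00000305 W
  P_total = P_R1 + P_R2 + P_R3 + P_R4 + P_R5 + P_R6 + P_R7 + P_R8 = 0.007089 W

Final answers:
1. V_5 = 0.1197 V
2. I_R4 = 0.0005653 A
3. P_R4 = 5.752e-07 W
4. P_total = 0.007089 W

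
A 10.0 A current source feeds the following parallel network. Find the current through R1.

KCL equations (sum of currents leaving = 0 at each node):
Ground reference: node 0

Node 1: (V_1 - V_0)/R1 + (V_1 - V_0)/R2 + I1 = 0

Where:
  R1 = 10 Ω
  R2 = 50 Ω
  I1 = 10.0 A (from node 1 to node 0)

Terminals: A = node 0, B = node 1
All resistors sit directly between nodes 0 and 1, so they are in parallel and share one voltage V; the full source current 10 A splits among them.
1/R_par = 1/10 + 1/50 = 0.12 S  =>  R_par = 8.333 Ω
V = I × R_par = 10 × 8.333 = 83.33 V
I_R1 = V/R1 = 83.33/10 = 8.333 A

Final answer: 8.333 A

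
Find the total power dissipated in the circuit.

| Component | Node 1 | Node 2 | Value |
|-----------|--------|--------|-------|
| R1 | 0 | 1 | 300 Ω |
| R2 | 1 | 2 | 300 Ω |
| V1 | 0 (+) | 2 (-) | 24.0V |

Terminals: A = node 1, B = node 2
Nodal analysis, taking node 2 as the 0 V reference.
Source V1 fixes V_0 = 24 V.
KCL at each unknown node (sum of currents leaving = 0; resistances in Ω):
  Node 1: (V_1 - 24)/300 + (V_1 - 0)/300 = 0
Collecting terms: 0.006667 × V_1 = 0.08  =>  V_1 = 12 V
Power in each resistor, P = (ΔV)²/R:
  P_R1 = (24 - 12)²/300 = 0.48 W
  P_R2 = (12 - 0)²/300 = 0.48 W
P_total = P_R1 + P_R2 = 0.96 W

Final answer: 0.96 W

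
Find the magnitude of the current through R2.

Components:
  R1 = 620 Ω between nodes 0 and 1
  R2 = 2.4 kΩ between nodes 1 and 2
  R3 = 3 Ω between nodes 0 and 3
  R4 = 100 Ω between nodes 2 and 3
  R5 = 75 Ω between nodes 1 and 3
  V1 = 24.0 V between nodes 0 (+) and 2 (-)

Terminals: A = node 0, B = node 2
Nodal analysis, taking node 2 as the 0 V reference.
Source V1 fixes V_0 = 24 V.
KCL at each unknown node (sum of currents leaving = 0; resistances in Ω):
  Node 1: (V_1 - 24)/620 + (V_1 - 0)/2400 + (V_1 - V_3)/75 = 0
  Node 3: (V_3 - 24)/3 + (V_3 - 0)/100 + (V_3 - V_1)/75 = 0
Collecting terms (coefficients in siemens):
  0.01536·V_1 - 0.01333·V_3 = 0.03871
  0.3567·V_3 - 0.01333·V_1 = 8
Determinant D = (0.01536)(0.3567) - (-0.01333)(-0.01333) = 0.005302
V_1 = [(0.03871)(0.3567) - (-0.01333)(8)]/D = 22.72 V
V_3 = [(0.01536)(8) - (0.03871)(-0.01333)]/D = 23.28 V
I_R2 = (V_1 - V_2)/R2 = (22.72 - 0)/2400 = 0.009468 A
|I_R2| = 0.009468 A

Final answer: |I_R2| = 0.009468 A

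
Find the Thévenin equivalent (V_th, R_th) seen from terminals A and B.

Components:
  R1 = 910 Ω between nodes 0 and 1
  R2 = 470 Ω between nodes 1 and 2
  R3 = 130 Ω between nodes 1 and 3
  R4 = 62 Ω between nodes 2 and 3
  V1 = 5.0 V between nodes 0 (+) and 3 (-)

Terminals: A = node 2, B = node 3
Step 1 — V_th is the open-circuit voltage V_A - V_B (nothing connected across the terminals).
Nodal analysis, taking node 3 as the 0 V reference.
Source V1 fixes V_0 = 5 V.
KCL at each unknown node (sum of currents leaving = 0; resistances in Ω):
  Node 1: (V_1 - 5)/910 + (V_1 - V_2)/470 + (V_1 - 0)/130 = 0
  Node 2: (V_2 - V_1)/470 + (V_2 - 0)/62 = 0
Collecting terms (coefficients in siemens):
  0.01092·V_1 - 0.002128·V_2 = 0.005495
  0.01826·V_2 - 0.002128·V_1 = 0
Determinant D = (0.01092)(0.01826) - (-0.002128)(-0.002128) = 0.0001948
V_1 = [(0.005495)(0.01826) - (-0.002128)(0)]/D = 0.5149 V
V_2 = [(0.01092)(0) - (0.005495)(-0.002128)]/D = 0.06001 V
V_th = V_2 - V_3 = 0.06001 - 0 = 0.06001 V
Step 2 — R_th: zero the source — replace V1 by a short circuit (node 3 merges into node 0) — and find the resistance seen between A (node 2) and B (node 0).
Reduce the network between node 2 (A) and node 0 (B) by series/parallel combination:
  Rp1 = R1 ‖ R3 (parallel, both between nodes 0 and 1) = 1/(1/910 + 1/130) = 113.8 Ω
  Rs1 = R2 + Rp1 (series, joined only at node 1) = 470 + 113.8 = 583.8 Ω
  Rp2 = R4 ‖ Rs1 (parallel, both between nodes 0 and 2) = 1/(1/62 + 1/583.8) = 56.05 Ω
R_th = 56.05 Ω

Final answer: V_th = 0.06001 V, R_th = 56.05 Ω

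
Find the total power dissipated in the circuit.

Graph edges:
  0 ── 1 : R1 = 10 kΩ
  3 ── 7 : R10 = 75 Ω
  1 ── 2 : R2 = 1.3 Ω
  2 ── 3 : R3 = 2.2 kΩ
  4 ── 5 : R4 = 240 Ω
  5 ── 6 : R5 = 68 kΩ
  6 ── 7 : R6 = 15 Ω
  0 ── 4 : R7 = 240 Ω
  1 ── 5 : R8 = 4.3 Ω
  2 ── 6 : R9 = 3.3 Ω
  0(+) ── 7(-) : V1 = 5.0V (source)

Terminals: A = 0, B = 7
Nodal analysis, taking node 7 as the 0 V reference.
Source V1 fixes V_0 = 5 V.
KCL at each unknown node (sum of currents leaving = 0; resistances in Ω):
  Node 1: (V_1 - 5)/10000 + (V_1 - V_2)/1.3 + (V_1 - V_5)/4.3 = 0
  Node 2: (V_2 - V_1)/1.3 + (V_2 - V_3)/2200 + (V_2 - V_6)/3.3 = 0
  Node 3: (V_3 - V_2)/2200 + (V_3 - 0)/75 = 0
  Node 4: (V_4 - V_5)/240 + (V_4 - 5)/240 = 0
  Node 5: (V_5 - V_4)/240 + (V_5 - V_6)/68000 + (V_5 - V_1)/4.3 = 0
  Node 6: (V_6 - V_5)/68000 + (V_6 - 0)/15 + (V_6 - V_2)/3.3 = 0
Collecting terms (coefficients in siemens):
  1.002·V_1 - 0.7692·V_2 - 0.2326·V_5 = 0.0005
  1.073·V_2 - 0.7692·V_1 - 0.0004545·V_3 - 0.303·V_6 = 0
  0.01379·V_3 - 0.0004545·V_2 = 0
  0.008333·V_4 - 0.004167·V_5 = 0.02083
  0.2367·V_5 - 0.2326·V_1 - 0.004167·V_4 - 0.00001471·V_6 = 0
  0.3697·V_6 - 0.303·V_2 - 0.00001471·V_5 = 0
Solving these 6 simultaneous equations (Gaussian elimination) gives:
  V_1 = 0.2021 V, V_2 = 0.1886 V, V_3 = 0.006216 V, V_4 = 2.622 V
  V_5 = 0.2447 V, V_6 = 0.1546 V
Power in each resistor, P = (ΔV)²/R:
  P_R1 = (5 - 0.2021)²/10000 = 0.002302 W
  P_R2 = (0.2021 - 0.1886)²/1.3 = 0.0001402 W
  P_R3 = (0.1886 - 0.006216)²/2200 = 0.00001511 W
  P_R4 = (2.622 - 0.2447)²/240 = 0.02356 W
  P_R5 = (0.2447 - 0.1546)²/68000 = 0.0000001194 W
  P_R6 = (0.1546 - 0)²/15 = 0.001593 W
  P_R7 = (5 - 2.622)²/240 = 0.02356 W
  P_R8 = (0.2021 - 0.2447)²/4.3 = 0.0004219 W
  P_R9 = (0.1886 - 0.1546)²/3.3 = 0.0003503 W
  P_R10 = (0.006216 - 0)²/75 = 0.0000005152 W
P_total = P_R1 + P_R2 + P_R3 + P_R4 + P_R5 + P_R6 + P_R7 + P_R8 + P_R9 + P_R10 = 0.05193 W

Final answer: 0.05193 W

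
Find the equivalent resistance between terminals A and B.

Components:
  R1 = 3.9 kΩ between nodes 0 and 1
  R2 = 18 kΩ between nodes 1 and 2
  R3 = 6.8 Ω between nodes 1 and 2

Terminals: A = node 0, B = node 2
Reduce the network between node 0 (A) and node 2 (B) by series/parallel combination:
  Rp1 = R2 ‖ R3 (parallel, both between nodes 1 and 2) = 1/(1/18000 + 1/6.8) = 6.797 Ω
  Rs1 = R1 + Rp1 (series, joined only at node 1) = 3900 + 6.797 = 3907 Ω
R_eq = 3.907 kΩ

Final answer: 3.907 kΩ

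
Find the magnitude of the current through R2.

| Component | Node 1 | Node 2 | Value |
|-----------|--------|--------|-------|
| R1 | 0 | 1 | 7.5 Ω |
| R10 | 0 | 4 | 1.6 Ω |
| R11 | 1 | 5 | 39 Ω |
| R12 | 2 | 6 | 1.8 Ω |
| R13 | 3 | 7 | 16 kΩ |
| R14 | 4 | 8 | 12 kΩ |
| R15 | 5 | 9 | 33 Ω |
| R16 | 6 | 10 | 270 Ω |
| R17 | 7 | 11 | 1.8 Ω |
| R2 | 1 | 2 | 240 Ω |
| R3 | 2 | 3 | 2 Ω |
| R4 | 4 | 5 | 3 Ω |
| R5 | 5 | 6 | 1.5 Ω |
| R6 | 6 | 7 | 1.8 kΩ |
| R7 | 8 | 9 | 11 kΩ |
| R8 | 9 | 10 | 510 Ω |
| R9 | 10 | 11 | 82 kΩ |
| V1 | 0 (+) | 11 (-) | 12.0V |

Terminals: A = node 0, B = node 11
Nodal analysis, taking node 11 as the 0 V reference.
Source V1 fixes V_0 = 12 V.
KCL at each unknown node (sum of currents leaving = 0; resistances in Ω):
  Node 1: (V_1 - 12)/7.5 + (V_1 - V_2)/240 + (V_1 - V_5)/39 = 0
  Node 2: (V_2 - V_1)/240 + (V_2 - V_3)/2 + (V_2 - V_6)/1.8 = 0
  Node 3: (V_3 - V_2)/2 + (V_3 - V_7)/16000 = 0
  Node 4: (V_4 - V_5)/3 + (V_4 - 12)/1.6 + (V_4 - V_8)/12000 = 0
  Node 5: (V_5 - V_4)/3 + (V_5 - V_6)/1.5 + (V_5 - V_1)/39 + (V_5 - V_9)/33 = 0
  Node 6: (V_6 - V_5)/1.5 + (V_6 - V_7)/1800 + (V_6 - V_2)/1.8 + (V_6 - V_10)/270 = 0
  Node 7: (V_7 - V_6)/1800 + (V_7 - V_3)/16000 + (V_7 - 0)/1.8 = 0
  Node 8: (V_8 - V_9)/11000 + (V_8 - V_4)/12000 = 0
  Node 9: (V_9 - V_8)/11000 + (V_9 - V_10)/510 + (V_9 - V_5)/33 = 0
  Node 10: (V_10 - V_9)/510 + (V_10 - 0)/82000 + (V_10 - V_6)/270 = 0
Collecting terms (coefficients in siemens):
  0.1631·V_1 - 0.004167·V_2 - 0.02564·V_5 = 1.6
  1.06·V_2 - 0.004167·V_1 - 0.5·V_3 - 0.5556·V_6 = 0
  0.5001·V_3 - 0.5·V_2 - 0.0000625·V_7 = 0
  0.9584·V_4 - 0.3333·V_5 - 0.00008333·V_8 = 7.5
  1.056·V_5 - 0.02564·V_1 - 0.3333·V_4 - 0.6667·V_6 - 0.0303·V_9 = 0
  1.226·V_6 - 0.5556·V_2 - 0.6667·V_5 - 0.0005556·V_7 - 0.003704·V_10 = 0
  0.5562·V_7 - 0.0000625·V_3 - 0.0005556·V_6 = 0
  0.0001742·V_8 - 0.00008333·V_4 - 0.00009091·V_9 = 0
  0.03235·V_9 - 0.0303·V_5 - 0.00009091·V_8 - 0.001961·V_10 = 0
  0.005677·V_10 - 0.003704·V_6 - 0.001961·V_9 = 0
Solving these 10 simultaneous equations (Gaussian elimination) gives:
  V_1 = 11.99 V, V_2 = 11.96 V, V_3 = 11.96 V, V_4 = 11.99 V
  V_5 = 11.97 V, V_6 = 11.96 V, V_7 = 0.01329 V, V_8 = 11.98 V
  V_9 = 11.97 V, V_10 = 11.94 V
I_R2 = (V_1 - V_2)/R2 = (11.99 - 11.96)/240 = 0.0001543 A
|I_R2| = 0.0001543 A

Final answer: |I_R2| = 0.0001543 A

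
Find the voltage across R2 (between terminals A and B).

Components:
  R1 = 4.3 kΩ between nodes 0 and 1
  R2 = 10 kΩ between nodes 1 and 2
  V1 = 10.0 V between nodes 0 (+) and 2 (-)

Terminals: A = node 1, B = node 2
R1 and R2 are in series across V1 (node 0 → node 1 → node 2), and the output A–B is taken across R2, so this is a voltage divider.
Series current: I = V1/(R1 + R2) = 10/(4300 + 10000) = 10/14300 = 0.0006993 A
V_R2 = I × R2 = V1 × R2/(R1 + R2) = 10 × 10000/14300 = 6.993 V

Final answer: 6.993 V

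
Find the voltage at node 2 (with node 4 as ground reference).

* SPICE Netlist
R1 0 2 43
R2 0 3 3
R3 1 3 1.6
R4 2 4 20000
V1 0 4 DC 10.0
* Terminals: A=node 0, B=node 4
Nodal analysis, taking node 4 as the 0 V reference.
Source V1 fixes V_0 = 10 V.
KCL at each unknown node (sum of currents leaving = 0; resistances in Ω):
  Node 1: (V_1 - V_3)/1.6 = 0
  Node 2: (V_2 - 10)/43 + (V_2 - 0)/20000 = 0
  Node 3: (V_3 - 10)/3 + (V_3 - V_1)/1.6 = 0
Collecting terms (coefficients in siemens):
  0.625·V_1 - 0.625·V_3 = 0
  0.02331·V_2 = 0.2326
  0.9583·V_3 - 0.625·V_1 = 3.333
Solving these 3 simultaneous equations (Gaussian elimination) gives:
  V_1 = 10 V, V_2 = 9.979 V, V_3 = 10 V
The requested potential is V_2 = 9.979 V.

Final answer: V_2 = 9.979 V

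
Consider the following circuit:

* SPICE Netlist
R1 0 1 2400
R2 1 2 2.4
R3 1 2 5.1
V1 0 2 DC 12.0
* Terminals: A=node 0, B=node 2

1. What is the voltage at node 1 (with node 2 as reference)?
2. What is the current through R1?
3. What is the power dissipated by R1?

Nodal analysis, taking node 2 as the 0 V reference.
Source V1 fixes V_0 = 12 V.
KCL at each unknown node (sum of currents leaving = 0; resistances in Ω):
  Node 1: (V_1 - 12)/2400 + (V_1 - 0)/2.4 + (V_1 - 0)/5.1 = 0
Collecting terms: 0.6132 × V_1 = 0.005  =>  V_1 = 0.008154 V
Part 1:
  Read off the nodal solution: V_1 = 0.008154 V
Part 2:
  I_R1 = (V_0 - V_1)/R1 = (12 - 0.008154)/2400 = 0.004997 A
  Magnitude: I_R1 = 0.004997 A
Part 3:
  I_R1 = (V_0 - V_1)/R1 = (12 - 0.008154)/2400 = 0.004997 A
  P_R1 = I_R1² × R1 = (0.004997)² × 2400 = 0.05992 W

Final answers:
1. V_1 = 0.008154 V
2. I_R1 = 0.004997 A
3. P_R1 = 0.05992 W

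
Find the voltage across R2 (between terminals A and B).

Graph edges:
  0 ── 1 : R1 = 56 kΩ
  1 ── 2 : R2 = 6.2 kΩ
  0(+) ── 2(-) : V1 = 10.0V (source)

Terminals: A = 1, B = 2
R1 and R2 are in series across V1 (node 0 → node 1 → node 2), and the output A–B is taken across R2, so this is a voltage divider.
Series current: I = V1/(R1 + R2) = 10/(56000 + 6200) = 10/62200 = 0.0001608 A
V_R2 = I × R2 = V1 × R2/(R1 + R2) = 10 × 6200/62200 = 0.9968 V

Final answer: 0.9968 V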